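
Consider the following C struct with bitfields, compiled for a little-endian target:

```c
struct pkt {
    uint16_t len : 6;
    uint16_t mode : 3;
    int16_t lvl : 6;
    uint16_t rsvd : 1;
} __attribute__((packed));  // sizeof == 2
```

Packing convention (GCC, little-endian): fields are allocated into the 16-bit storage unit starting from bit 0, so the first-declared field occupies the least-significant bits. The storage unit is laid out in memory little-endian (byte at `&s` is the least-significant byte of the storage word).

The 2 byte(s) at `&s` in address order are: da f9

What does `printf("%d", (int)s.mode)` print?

7

[0]=0xda [1]=0xf9 (little-endian) → word 0xf9da
len:6 @ bit 0 → (0xf9da>>0)&0x3f = 0x1a
mode:3 @ bit 6 → (0xf9da>>6)&0x7 = 0x7  ←
lvl:6 @ bit 9 → (0xf9da>>9)&0x3f = 0x3c
rsvd:1 @ bit 15 → (0xf9da>>15)&0x1 = 0x1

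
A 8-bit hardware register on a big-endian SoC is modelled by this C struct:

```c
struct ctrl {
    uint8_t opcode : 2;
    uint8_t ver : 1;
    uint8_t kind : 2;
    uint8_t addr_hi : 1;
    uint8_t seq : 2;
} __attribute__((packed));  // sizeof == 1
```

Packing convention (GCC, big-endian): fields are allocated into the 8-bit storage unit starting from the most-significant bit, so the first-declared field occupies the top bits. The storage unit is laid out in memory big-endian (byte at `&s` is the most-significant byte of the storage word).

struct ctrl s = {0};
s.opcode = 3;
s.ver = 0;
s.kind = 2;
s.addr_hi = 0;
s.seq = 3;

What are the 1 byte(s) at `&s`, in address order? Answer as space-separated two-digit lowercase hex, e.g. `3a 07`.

d3

opcode:2 = 3 → 0x3 << 6 → word 0xc0
ver:1 = 0 → 0x0 << 5 → word 0xc0
kind:2 = 2 → 0x2 << 3 → word 0xd0
addr_hi:1 = 0 → 0x0 << 2 → word 0xd0
seq:2 = 3 → 0x3 << 0 → word 0xd3
word = 0xd3 → big-endian bytes:
  [0]=0xd3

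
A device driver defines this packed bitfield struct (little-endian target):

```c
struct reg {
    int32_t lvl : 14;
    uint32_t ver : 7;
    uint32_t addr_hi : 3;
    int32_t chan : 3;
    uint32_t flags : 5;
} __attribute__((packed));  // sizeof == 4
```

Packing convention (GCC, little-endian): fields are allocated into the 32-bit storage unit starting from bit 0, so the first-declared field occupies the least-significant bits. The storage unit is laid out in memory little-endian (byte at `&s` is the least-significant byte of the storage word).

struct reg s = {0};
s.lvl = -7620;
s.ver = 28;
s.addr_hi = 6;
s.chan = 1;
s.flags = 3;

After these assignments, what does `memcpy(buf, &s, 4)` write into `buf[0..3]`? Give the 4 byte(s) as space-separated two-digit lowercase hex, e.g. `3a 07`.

3c 22 c7 19

[0+:14] lvl=-7620 & 0x3fff = 0x223c; word=0x0000223c
[14+:7] ver=28 & 0x7f = 0x1c; word=0x0007223c
[21+:3] addr_hi=6 & 0x7 = 0x6; word=0x00c7223c
[24+:3] chan=1 & 0x7 = 0x1; word=0x01c7223c
[27+:5] flags=3 & 0x1f = 0x3; word=0x19c7223c
word = 0x19c7223c → little-endian bytes:
  [0]=0x3c  [1]=0x22  [2]=0xc7  [3]=0x19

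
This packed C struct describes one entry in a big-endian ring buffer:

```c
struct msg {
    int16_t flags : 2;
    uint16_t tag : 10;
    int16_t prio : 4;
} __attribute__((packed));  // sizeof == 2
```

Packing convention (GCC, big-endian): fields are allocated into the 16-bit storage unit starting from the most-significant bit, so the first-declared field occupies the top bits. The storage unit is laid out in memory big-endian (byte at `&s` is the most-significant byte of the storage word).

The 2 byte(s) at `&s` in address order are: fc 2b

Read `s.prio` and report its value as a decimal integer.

-5

[0]=0xfc [1]=0x2b (big-endian) → word 0xfc2b
flags [14+:2] = (word>>14) & 0x3 = 3
tag [4+:10] = (word>>4) & 0x3ff = 962
prio [0+:4] = (word>>0) & 0xf = 11  ←
prio signed 4b, MSB=1: 11 - 16 = -5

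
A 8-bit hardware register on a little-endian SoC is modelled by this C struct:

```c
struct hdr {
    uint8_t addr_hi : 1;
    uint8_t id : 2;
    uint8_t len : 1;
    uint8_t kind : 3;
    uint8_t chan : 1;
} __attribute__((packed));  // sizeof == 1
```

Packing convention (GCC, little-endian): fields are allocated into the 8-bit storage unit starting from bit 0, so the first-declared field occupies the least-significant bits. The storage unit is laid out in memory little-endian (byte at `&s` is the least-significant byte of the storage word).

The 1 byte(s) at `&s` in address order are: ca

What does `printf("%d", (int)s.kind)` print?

[0]=0xca (little-endian) → word 0xca
addr_hi [0+:1] = (word>>0) & 0x1 = 0
id [1+:2] = (word>>1) & 0x3 = 1
len [3+:1] = (word>>3) & 0x1 = 1
kind [4+:3] = (word>>4) & 0x7 = 4  ←
chan [7+:1] = (word>>7) & 0x1 = 1

4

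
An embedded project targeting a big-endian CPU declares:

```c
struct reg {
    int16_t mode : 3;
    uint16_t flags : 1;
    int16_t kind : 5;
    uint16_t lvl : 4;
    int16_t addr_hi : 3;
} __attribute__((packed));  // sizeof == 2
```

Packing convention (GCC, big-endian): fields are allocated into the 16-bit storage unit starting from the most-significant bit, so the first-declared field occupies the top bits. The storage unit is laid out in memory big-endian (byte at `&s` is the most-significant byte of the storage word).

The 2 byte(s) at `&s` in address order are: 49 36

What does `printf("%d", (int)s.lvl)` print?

6

[0]=0x49 [1]=0x36 (big-endian) → word 0x4936
mode:3 @ bit 13 → (0x4936>>13)&0x7 = 0x2
flags:1 @ bit 12 → (0x4936>>12)&0x1 = 0x0
kind:5 @ bit 7 → (0x4936>>7)&0x1f = 0x12
lvl:4 @ bit 3 → (0x4936>>3)&0xf = 0x6  ←
addr_hi:3 @ bit 0 → (0x4936>>0)&0x7 = 0x6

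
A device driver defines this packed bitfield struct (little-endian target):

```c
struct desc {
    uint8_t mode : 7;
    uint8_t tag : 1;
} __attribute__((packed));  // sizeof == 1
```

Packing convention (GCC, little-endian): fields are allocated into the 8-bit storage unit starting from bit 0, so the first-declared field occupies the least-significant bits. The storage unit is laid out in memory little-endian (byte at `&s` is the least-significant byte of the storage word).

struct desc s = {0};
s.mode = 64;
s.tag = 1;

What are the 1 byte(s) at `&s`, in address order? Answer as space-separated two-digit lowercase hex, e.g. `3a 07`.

[0+:7] mode=64 & 0x7f = 0x40; word=0x40
[7+:1] tag=1 & 0x1 = 0x1; word=0xc0
word = 0xc0 → little-endian bytes:
  [0]=0xc0

c0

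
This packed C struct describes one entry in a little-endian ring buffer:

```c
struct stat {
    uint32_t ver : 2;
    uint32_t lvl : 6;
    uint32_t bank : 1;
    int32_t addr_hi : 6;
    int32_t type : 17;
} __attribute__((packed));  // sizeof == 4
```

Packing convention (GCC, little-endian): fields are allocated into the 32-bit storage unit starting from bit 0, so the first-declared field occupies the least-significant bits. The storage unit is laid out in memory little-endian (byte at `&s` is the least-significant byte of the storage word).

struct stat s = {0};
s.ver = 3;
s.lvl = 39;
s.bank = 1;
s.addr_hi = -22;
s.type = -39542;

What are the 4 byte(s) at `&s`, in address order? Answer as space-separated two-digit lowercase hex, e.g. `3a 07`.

9f 55 c5 b2

ver (2b) val=3 bits=0x3 at bit 0: 0x00000003
lvl (6b) val=39 bits=0x27 at bit 2: 0x0000009f
bank (1b) val=1 bits=0x1 at bit 8: 0x0000019f
addr_hi (6b) val=-22 bits=0x2a at bit 9: 0x0000559f
type (17b) val=-39542 bits=0x1658a at bit 15: 0xb2c5559f
word = 0xb2c5559f → little-endian bytes:
  [0]=0x9f  [1]=0x55  [2]=0xc5  [3]=0xb2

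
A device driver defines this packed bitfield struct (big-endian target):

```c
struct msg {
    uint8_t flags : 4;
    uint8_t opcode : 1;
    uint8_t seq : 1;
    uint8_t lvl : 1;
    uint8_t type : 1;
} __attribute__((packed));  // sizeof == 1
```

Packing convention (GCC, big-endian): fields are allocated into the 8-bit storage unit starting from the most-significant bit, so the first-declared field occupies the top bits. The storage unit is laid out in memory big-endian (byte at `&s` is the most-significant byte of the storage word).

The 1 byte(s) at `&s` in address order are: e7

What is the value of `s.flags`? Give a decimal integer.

[0]=0xe7 (big-endian) → word 0xe7
flags:4 @ bit 4 → (0xe7>>4)&0xf = 0xe  ←
opcode:1 @ bit 3 → (0xe7>>3)&0x1 = 0x0
seq:1 @ bit 2 → (0xe7>>2)&0x1 = 0x1
lvl:1 @ bit 1 → (0xe7>>1)&0x1 = 0x1
type:1 @ bit 0 → (0xe7>>0)&0x1 = 0x1

14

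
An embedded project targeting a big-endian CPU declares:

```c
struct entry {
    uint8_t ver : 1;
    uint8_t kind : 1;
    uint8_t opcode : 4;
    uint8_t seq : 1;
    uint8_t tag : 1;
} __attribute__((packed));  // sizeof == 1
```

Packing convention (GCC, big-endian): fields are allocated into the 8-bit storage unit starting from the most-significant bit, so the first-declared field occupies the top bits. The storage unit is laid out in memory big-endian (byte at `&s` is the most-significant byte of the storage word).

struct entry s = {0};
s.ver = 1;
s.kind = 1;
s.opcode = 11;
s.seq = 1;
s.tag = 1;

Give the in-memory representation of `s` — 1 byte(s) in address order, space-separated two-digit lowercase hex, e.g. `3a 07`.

ef

[7+:1] ver=1 & 0x1 = 0x1; word=0x80
[6+:1] kind=1 & 0x1 = 0x1; word=0xc0
[2+:4] opcode=11 & 0xf = 0xb; word=0xec
[1+:1] seq=1 & 0x1 = 0x1; word=0xee
[0+:1] tag=1 & 0x1 = 0x1; word=0xef
word = 0xef → big-endian bytes:
  [0]=0xef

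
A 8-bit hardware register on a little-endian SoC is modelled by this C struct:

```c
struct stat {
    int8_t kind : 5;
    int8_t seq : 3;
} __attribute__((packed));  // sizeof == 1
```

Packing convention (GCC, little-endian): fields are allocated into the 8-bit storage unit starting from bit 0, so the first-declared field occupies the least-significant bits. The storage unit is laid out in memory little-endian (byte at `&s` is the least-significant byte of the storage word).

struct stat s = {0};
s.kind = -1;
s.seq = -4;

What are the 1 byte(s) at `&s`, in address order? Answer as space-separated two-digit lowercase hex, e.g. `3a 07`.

[0+:5] kind=-1 & 0x1f = 0x1f; word=0x1f
[5+:3] seq=-4 & 0x7 = 0x4; word=0x9f
word = 0x9f → little-endian bytes:
  [0]=0x9f

9f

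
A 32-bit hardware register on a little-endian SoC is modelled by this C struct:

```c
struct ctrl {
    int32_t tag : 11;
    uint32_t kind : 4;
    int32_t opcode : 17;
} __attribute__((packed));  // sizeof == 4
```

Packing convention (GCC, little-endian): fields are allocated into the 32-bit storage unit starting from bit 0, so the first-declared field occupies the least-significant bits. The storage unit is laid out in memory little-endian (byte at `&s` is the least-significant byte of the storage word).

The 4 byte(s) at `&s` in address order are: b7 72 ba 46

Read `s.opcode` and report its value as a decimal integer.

36212

[0]=0xb7 [1]=0x72 [2]=0xba [3]=0x46 (little-endian) → word 0x46ba72b7
tag [0+:11] = (word>>0) & 0x7ff = 695
kind [11+:4] = (word>>11) & 0xf = 14
opcode [15+:17] = (word>>15) & 0x1ffff = 36212  ←
opcode signed 17b, MSB=0: value = 36212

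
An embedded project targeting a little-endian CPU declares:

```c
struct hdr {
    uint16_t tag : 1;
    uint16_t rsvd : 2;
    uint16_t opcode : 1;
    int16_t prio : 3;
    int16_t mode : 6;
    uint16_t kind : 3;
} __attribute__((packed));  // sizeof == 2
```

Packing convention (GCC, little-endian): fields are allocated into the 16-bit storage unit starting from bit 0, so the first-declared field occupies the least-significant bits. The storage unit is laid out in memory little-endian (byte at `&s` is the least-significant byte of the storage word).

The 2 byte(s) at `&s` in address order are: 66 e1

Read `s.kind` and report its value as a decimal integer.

[0]=0x66 [1]=0xe1 (little-endian) → word 0xe166
tag [0+:1] = (word>>0) & 0x1 = 0
rsvd [1+:2] = (word>>1) & 0x3 = 3
opcode [3+:1] = (word>>3) & 0x1 = 0
prio [4+:3] = (word>>4) & 0x7 = 6
mode [7+:6] = (word>>7) & 0x3f = 2
kind [13+:3] = (word>>13) & 0x7 = 7  ←

7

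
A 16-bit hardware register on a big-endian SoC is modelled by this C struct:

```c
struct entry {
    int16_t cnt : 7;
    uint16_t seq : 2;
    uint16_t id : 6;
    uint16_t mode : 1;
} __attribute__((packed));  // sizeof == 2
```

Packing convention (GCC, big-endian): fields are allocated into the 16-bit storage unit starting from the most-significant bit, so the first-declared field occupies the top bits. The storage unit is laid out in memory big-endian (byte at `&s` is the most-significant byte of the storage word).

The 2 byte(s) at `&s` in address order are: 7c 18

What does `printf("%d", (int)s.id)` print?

[0]=0x7c [1]=0x18 (big-endian) → word 0x7c18
cnt:7 @ bit 9 → (0x7c18>>9)&0x7f = 0x3e
seq:2 @ bit 7 → (0x7c18>>7)&0x3 = 0x0
id:6 @ bit 1 → (0x7c18>>1)&0x3f = 0xc  ←
mode:1 @ bit 0 → (0x7c18>>0)&0x1 = 0x0

12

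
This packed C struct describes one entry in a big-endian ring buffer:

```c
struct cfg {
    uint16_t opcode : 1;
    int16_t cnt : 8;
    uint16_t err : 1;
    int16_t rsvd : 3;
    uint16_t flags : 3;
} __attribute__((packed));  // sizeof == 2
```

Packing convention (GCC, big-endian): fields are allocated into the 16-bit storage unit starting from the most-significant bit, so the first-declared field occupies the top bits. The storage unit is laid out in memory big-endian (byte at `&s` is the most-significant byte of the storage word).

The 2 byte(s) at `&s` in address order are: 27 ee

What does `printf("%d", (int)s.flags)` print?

[0]=0x27 [1]=0xee (big-endian) → word 0x27ee
opcode:1 @ bit 15 → (0x27ee>>15)&0x1 = 0x0
cnt:8 @ bit 7 → (0x27ee>>7)&0xff = 0x4f
err:1 @ bit 6 → (0x27ee>>6)&0x1 = 0x1
rsvd:3 @ bit 3 → (0x27ee>>3)&0x7 = 0x5
flags:3 @ bit 0 → (0x27ee>>0)&0x7 = 0x6  ←

6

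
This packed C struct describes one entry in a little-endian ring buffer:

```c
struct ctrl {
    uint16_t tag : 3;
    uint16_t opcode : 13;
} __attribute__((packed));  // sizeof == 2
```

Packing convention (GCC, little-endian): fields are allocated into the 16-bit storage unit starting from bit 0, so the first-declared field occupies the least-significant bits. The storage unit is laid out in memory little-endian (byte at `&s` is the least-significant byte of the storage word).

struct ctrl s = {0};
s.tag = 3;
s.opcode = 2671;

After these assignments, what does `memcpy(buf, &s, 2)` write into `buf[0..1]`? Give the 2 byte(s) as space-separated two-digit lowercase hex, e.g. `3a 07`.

7b 53

tag (3b) val=3 bits=0x3 at bit 0: 0x0003
opcode (13b) val=2671 bits=0xa6f at bit 3: 0x537b
word = 0x537b → little-endian bytes:
  [0]=0x7b  [1]=0x53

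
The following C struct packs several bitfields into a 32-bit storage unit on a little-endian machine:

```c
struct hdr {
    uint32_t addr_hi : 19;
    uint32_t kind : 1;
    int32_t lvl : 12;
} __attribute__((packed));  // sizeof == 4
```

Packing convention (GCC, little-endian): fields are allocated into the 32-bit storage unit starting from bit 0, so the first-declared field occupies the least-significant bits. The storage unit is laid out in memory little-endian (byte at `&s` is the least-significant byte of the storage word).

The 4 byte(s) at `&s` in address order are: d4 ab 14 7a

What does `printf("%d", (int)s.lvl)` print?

1953

[0]=0xd4 [1]=0xab [2]=0x14 [3]=0x7a (little-endian) → word 0x7a14abd4
addr_hi [0+:19] = (word>>0) & 0x7ffff = 306132
kind [19+:1] = (word>>19) & 0x1 = 0
lvl [20+:12] = (word>>20) & 0xfff = 1953  ←
lvl signed 12b, MSB=0: value = 1953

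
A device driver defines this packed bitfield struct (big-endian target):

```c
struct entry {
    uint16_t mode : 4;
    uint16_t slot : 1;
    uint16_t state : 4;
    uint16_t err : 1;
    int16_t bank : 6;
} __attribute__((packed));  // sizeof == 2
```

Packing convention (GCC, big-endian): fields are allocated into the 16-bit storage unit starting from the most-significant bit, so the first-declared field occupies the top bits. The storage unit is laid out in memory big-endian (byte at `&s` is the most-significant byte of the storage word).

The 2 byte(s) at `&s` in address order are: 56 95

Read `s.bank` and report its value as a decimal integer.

21

[0]=0x56 [1]=0x95 (big-endian) → word 0x5695
mode [12+:4] = (word>>12) & 0xf = 5
slot [11+:1] = (word>>11) & 0x1 = 0
state [7+:4] = (word>>7) & 0xf = 13
err [6+:1] = (word>>6) & 0x1 = 0
bank [0+:6] = (word>>0) & 0x3f = 21  ←
bank signed 6b, MSB=0: value = 21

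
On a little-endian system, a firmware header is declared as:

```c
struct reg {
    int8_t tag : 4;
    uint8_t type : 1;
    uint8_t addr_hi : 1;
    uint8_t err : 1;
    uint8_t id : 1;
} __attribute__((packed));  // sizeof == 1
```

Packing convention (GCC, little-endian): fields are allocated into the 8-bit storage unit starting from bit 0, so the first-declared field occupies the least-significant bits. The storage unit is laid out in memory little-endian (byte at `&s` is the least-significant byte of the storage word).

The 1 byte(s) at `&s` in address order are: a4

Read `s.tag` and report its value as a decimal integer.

4

[0]=0xa4 (little-endian) → word 0xa4
tag:4 @ bit 0 → (0xa4>>0)&0xf = 0x4  ←
type:1 @ bit 4 → (0xa4>>4)&0x1 = 0x0
addr_hi:1 @ bit 5 → (0xa4>>5)&0x1 = 0x1
err:1 @ bit 6 → (0xa4>>6)&0x1 = 0x0
id:1 @ bit 7 → (0xa4>>7)&0x1 = 0x1
tag signed 4b, MSB=0: value = 4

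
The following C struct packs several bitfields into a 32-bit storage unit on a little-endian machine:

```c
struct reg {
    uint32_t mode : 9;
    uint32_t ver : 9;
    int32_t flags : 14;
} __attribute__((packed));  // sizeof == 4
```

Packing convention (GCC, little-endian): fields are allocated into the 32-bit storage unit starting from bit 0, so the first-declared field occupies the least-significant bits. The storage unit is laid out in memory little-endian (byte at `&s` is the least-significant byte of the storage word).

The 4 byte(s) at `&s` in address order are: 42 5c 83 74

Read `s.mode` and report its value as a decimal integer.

66

[0]=0x42 [1]=0x5c [2]=0x83 [3]=0x74 (little-endian) → word 0x74835c42
mode [0+:9] = (word>>0) & 0x1ff = 66  ←
ver [9+:9] = (word>>9) & 0x1ff = 430
flags [18+:14] = (word>>18) & 0x3fff = 7456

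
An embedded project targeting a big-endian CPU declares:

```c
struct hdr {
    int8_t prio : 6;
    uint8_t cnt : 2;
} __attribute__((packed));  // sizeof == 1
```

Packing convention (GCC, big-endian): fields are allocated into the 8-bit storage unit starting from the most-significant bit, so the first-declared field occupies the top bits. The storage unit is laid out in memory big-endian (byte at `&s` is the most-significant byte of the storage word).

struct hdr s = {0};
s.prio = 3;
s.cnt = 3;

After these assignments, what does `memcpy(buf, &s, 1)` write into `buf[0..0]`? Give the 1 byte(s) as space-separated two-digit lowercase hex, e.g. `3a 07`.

0f

[2+:6] prio=3 & 0x3f = 0x3; word=0x0c
[0+:2] cnt=3 & 0x3 = 0x3; word=0x0f
word = 0x0f → big-endian bytes:
  [0]=0x0f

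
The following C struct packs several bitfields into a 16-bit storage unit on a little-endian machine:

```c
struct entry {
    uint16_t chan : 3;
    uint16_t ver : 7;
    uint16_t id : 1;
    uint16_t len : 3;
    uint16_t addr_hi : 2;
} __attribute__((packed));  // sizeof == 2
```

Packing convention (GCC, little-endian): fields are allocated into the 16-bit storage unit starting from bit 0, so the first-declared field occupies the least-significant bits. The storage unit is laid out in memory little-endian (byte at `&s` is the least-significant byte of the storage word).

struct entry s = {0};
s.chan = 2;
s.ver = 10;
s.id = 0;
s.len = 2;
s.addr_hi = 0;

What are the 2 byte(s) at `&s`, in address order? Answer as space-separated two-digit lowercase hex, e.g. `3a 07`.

[0+:3] chan=2 & 0x7 = 0x2; word=0x0002
[3+:7] ver=10 & 0x7f = 0xa; word=0x0052
[10+:1] id=0 & 0x1 = 0x0; word=0x0052
[11+:3] len=2 & 0x7 = 0x2; word=0x1052
[14+:2] addr_hi=0 & 0x3 = 0x0; word=0x1052
word = 0x1052 → little-endian bytes:
  [0]=0x52  [1]=0x10

52 10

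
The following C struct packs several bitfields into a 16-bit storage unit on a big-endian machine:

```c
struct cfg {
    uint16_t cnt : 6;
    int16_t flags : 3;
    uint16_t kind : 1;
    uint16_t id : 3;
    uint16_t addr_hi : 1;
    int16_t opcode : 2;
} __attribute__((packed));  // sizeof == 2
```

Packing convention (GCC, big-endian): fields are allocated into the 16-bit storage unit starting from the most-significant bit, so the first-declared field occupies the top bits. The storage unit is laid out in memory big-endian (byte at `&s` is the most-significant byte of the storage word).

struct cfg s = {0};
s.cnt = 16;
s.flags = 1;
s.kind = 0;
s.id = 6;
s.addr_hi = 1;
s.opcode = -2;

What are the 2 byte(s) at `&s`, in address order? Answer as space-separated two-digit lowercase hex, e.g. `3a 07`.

[10+:6] cnt=16 & 0x3f = 0x10; word=0x4000
[7+:3] flags=1 & 0x7 = 0x1; word=0x4080
[6+:1] kind=0 & 0x1 = 0x0; word=0x4080
[3+:3] id=6 & 0x7 = 0x6; word=0x40b0
[2+:1] addr_hi=1 & 0x1 = 0x1; word=0x40b4
[0+:2] opcode=-2 & 0x3 = 0x2; word=0x40b6
word = 0x40b6 → big-endian bytes:
  [0]=0x40  [1]=0xb6

40 b6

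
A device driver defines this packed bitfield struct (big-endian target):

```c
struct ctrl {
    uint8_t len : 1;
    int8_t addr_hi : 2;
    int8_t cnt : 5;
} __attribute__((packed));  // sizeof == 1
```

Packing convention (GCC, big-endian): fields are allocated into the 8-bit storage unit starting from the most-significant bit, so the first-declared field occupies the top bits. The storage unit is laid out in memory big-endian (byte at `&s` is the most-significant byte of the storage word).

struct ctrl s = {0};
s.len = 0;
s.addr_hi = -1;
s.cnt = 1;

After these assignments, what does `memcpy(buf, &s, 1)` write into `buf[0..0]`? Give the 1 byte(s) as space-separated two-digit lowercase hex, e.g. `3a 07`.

61

len:1 = 0 → 0x0 << 7 → word 0x00
addr_hi:2 = -1 → 0x3 << 5 → word 0x60
cnt:5 = 1 → 0x1 << 0 → word 0x61
word = 0x61 → big-endian bytes:
  [0]=0x61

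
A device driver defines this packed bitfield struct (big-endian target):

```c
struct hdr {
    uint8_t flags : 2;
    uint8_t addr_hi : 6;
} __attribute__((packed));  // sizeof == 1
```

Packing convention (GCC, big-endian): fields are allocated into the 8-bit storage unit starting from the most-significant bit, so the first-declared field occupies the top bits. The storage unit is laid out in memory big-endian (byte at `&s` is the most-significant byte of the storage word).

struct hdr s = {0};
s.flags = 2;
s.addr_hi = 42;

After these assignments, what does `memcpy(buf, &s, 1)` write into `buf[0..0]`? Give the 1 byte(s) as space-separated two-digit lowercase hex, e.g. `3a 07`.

aa

flags (2b) val=2 bits=0x2 at bit 6: 0x80
addr_hi (6b) val=42 bits=0x2a at bit 0: 0xaa
word = 0xaa → big-endian bytes:
  [0]=0xaa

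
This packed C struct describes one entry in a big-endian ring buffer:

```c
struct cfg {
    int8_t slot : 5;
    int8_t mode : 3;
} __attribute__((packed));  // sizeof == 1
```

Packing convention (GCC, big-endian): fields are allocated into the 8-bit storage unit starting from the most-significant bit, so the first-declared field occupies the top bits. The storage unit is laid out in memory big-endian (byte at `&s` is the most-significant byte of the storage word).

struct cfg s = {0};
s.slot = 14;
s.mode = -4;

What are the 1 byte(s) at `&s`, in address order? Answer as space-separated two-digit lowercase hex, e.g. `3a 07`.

74

slot:5 = 14 → 0xe << 3 → word 0x70
mode:3 = -4 → 0x4 << 0 → word 0x74
word = 0x74 → big-endian bytes:
  [0]=0x74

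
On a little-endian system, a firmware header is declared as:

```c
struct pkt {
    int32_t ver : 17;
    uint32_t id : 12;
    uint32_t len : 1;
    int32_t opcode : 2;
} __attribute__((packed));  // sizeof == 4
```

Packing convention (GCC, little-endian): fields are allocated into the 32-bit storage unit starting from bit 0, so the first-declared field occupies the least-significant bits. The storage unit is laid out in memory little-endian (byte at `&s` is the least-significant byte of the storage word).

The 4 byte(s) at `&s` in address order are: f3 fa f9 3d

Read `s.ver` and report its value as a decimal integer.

-1293

[0]=0xf3 [1]=0xfa [2]=0xf9 [3]=0x3d (little-endian) → word 0x3df9faf3
ver [0+:17] = (word>>0) & 0x1ffff = 129779  ←
id [17+:12] = (word>>17) & 0xfff = 3836
len [29+:1] = (word>>29) & 0x1 = 1
opcode [30+:2] = (word>>30) & 0x3 = 0
ver signed 17b, MSB=1: 129779 - 131072 = -1293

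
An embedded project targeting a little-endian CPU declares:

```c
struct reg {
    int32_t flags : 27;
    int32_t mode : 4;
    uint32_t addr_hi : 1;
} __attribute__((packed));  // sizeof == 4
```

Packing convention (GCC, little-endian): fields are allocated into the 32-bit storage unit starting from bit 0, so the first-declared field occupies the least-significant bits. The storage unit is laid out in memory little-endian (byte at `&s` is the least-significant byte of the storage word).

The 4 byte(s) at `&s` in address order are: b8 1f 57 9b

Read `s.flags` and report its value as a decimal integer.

56041400

[0]=0xb8 [1]=0x1f [2]=0x57 [3]=0x9b (little-endian) → word 0x9b571fb8
flags:27 @ bit 0 → (0x9b571fb8>>0)&0x7ffffff = 0x3571fb8  ←
mode:4 @ bit 27 → (0x9b571fb8>>27)&0xf = 0x3
addr_hi:1 @ bit 31 → (0x9b571fb8>>31)&0x1 = 0x1
flags signed 27b, MSB=0: value = 56041400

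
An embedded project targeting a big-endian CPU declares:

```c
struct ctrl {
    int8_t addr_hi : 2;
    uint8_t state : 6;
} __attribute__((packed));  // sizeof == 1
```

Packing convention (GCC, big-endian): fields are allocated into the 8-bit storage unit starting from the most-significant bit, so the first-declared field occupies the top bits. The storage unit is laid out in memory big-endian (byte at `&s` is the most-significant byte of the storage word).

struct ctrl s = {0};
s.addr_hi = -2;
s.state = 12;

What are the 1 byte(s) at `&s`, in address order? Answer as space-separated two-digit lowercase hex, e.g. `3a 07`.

8c

addr_hi (2b) val=-2 bits=0x2 at bit 6: 0x80
state (6b) val=12 bits=0xc at bit 0: 0x8c
word = 0x8c → big-endian bytes:
  [0]=0x8c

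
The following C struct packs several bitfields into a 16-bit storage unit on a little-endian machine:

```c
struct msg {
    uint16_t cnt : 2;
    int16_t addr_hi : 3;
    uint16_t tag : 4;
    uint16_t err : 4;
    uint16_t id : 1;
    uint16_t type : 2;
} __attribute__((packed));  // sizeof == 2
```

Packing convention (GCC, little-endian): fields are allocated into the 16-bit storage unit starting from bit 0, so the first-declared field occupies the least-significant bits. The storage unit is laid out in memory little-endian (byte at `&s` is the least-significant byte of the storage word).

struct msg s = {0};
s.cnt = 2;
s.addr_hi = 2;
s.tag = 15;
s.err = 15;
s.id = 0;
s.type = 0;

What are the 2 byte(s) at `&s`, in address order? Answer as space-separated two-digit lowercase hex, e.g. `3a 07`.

ea 1f

[0+:2] cnt=2 & 0x3 = 0x2; word=0x0002
[2+:3] addr_hi=2 & 0x7 = 0x2; word=0x000a
[5+:4] tag=15 & 0xf = 0xf; word=0x01ea
[9+:4] err=15 & 0xf = 0xf; word=0x1fea
[13+:1] id=0 & 0x1 = 0x0; word=0x1fea
[14+:2] type=0 & 0x3 = 0x0; word=0x1fea
word = 0x1fea → little-endian bytes:
  [0]=0xea  [1]=0x1f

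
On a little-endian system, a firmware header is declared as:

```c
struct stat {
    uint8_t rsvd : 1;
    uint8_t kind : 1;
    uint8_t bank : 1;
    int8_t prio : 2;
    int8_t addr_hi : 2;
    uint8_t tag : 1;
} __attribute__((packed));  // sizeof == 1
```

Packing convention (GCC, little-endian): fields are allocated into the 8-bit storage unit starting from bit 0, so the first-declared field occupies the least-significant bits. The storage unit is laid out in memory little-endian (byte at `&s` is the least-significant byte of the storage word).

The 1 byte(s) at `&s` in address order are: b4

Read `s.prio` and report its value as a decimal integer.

-2

[0]=0xb4 (little-endian) → word 0xb4
rsvd [0+:1] = (word>>0) & 0x1 = 0
kind [1+:1] = (word>>1) & 0x1 = 0
bank [2+:1] = (word>>2) & 0x1 = 1
prio [3+:2] = (word>>3) & 0x3 = 2  ←
addr_hi [5+:2] = (word>>5) & 0x3 = 1
tag [7+:1] = (word>>7) & 0x1 = 1
prio signed 2b, MSB=1: 2 - 4 = -2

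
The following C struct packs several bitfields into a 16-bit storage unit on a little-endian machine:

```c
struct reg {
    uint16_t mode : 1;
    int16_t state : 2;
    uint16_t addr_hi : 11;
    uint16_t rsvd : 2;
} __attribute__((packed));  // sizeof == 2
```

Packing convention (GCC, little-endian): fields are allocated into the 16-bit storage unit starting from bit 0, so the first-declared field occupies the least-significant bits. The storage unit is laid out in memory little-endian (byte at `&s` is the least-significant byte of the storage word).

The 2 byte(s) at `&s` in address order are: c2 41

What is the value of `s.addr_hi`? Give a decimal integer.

[0]=0xc2 [1]=0x41 (little-endian) → word 0x41c2
mode [0+:1] = (word>>0) & 0x1 = 0
state [1+:2] = (word>>1) & 0x3 = 1
addr_hi [3+:11] = (word>>3) & 0x7ff = 56  ←
rsvd [14+:2] = (word>>14) & 0x3 = 1

56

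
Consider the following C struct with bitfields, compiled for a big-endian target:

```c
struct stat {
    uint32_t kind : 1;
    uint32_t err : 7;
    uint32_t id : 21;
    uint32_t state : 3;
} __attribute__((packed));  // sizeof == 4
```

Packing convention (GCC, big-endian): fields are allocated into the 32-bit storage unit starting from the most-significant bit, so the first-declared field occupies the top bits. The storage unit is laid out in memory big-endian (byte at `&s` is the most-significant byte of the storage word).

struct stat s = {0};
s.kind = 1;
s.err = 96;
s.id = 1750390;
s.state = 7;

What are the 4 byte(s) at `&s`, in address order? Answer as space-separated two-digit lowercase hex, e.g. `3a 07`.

e0 d5 ab b7

[31+:1] kind=1 & 0x1 = 0x1; word=0x80000000
[24+:7] err=96 & 0x7f = 0x60; word=0xe0000000
[3+:21] id=1750390 & 0x1fffff = 0x1ab576; word=0xe0d5abb0
[0+:3] state=7 & 0x7 = 0x7; word=0xe0d5abb7
word = 0xe0d5abb7 → big-endian bytes:
  [0]=0xe0  [1]=0xd5  [2]=0xab  [3]=0xb7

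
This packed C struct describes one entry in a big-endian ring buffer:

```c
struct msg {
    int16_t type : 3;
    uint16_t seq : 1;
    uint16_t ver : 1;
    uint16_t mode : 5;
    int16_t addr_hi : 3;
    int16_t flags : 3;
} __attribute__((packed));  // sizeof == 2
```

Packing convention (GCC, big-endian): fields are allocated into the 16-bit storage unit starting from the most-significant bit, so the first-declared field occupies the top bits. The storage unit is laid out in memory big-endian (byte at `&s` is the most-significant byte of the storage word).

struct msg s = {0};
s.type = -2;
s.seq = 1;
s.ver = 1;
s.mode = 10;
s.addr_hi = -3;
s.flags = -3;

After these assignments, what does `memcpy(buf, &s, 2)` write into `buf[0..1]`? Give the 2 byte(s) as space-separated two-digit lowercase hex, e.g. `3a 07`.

da ad

type (3b) val=-2 bits=0x6 at bit 13: 0xc000
seq (1b) val=1 bits=0x1 at bit 12: 0xd000
ver (1b) val=1 bits=0x1 at bit 11: 0xd800
mode (5b) val=10 bits=0xa at bit 6: 0xda80
addr_hi (3b) val=-3 bits=0x5 at bit 3: 0xdaa8
flags (3b) val=-3 bits=0x5 at bit 0: 0xdaad
word = 0xdaad → big-endian bytes:
  [0]=0xda  [1]=0xad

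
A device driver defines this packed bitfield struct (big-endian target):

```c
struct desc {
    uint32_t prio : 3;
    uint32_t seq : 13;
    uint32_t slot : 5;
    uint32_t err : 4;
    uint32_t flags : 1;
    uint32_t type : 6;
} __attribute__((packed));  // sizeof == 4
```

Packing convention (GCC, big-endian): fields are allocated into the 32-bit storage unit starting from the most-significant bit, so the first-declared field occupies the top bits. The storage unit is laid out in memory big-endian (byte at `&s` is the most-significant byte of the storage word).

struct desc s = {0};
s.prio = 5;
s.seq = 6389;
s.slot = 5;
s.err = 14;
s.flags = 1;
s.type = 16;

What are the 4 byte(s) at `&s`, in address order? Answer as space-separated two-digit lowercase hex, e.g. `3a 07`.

[29+:3] prio=5 & 0x7 = 0x5; word=0xa0000000
[16+:13] seq=6389 & 0x1fff = 0x18f5; word=0xb8f50000
[11+:5] slot=5 & 0x1f = 0x5; word=0xb8f52800
[7+:4] err=14 & 0xf = 0xe; word=0xb8f52f00
[6+:1] flags=1 & 0x1 = 0x1; word=0xb8f52f40
[0+:6] type=16 & 0x3f = 0x10; word=0xb8f52f50
word = 0xb8f52f50 → big-endian bytes:
  [0]=0xb8  [1]=0xf5  [2]=0x2f  [3]=0x50

b8 f5 2f 50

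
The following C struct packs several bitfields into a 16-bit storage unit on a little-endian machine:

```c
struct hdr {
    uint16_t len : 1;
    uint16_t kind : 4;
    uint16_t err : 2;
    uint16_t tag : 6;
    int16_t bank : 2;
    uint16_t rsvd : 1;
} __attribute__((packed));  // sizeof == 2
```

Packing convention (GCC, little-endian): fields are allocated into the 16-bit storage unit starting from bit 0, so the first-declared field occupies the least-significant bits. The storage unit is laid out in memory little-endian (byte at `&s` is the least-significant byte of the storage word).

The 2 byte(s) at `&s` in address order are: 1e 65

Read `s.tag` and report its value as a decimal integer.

10

[0]=0x1e [1]=0x65 (little-endian) → word 0x651e
len [0+:1] = (word>>0) & 0x1 = 0
kind [1+:4] = (word>>1) & 0xf = 15
err [5+:2] = (word>>5) & 0x3 = 0
tag [7+:6] = (word>>7) & 0x3f = 10  ←
bank [13+:2] = (word>>13) & 0x3 = 3
rsvd [15+:1] = (word>>15) & 0x1 = 0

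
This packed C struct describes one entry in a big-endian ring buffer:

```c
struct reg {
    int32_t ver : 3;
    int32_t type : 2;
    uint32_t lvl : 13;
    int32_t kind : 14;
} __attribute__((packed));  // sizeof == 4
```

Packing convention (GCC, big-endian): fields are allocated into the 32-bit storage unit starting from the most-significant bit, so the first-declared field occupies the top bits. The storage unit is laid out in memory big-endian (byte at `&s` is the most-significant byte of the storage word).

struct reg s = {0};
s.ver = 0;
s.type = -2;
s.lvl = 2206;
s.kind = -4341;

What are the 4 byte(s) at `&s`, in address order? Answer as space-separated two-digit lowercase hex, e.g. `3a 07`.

[29+:3] ver=0 & 0x7 = 0x0; word=0x00000000
[27+:2] type=-2 & 0x3 = 0x2; word=0x10000000
[14+:13] lvl=2206 & 0x1fff = 0x89e; word=0x12278000
[0+:14] kind=-4341 & 0x3fff = 0x2f0b; word=0x1227af0b
word = 0x1227af0b → big-endian bytes:
  [0]=0x12  [1]=0x27  [2]=0xaf  [3]=0x0b

12 27 af 0b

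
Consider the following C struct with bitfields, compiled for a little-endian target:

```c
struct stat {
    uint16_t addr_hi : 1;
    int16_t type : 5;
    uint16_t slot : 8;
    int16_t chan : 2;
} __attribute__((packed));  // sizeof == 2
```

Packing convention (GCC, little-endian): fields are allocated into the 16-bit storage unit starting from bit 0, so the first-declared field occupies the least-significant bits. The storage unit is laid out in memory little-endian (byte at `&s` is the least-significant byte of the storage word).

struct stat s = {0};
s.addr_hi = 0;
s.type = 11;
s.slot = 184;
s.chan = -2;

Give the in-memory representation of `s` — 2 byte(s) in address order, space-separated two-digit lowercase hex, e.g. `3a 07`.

16 ae

[0+:1] addr_hi=0 & 0x1 = 0x0; word=0x0000
[1+:5] type=11 & 0x1f = 0xb; word=0x0016
[6+:8] slot=184 & 0xff = 0xb8; word=0x2e16
[14+:2] chan=-2 & 0x3 = 0x2; word=0xae16
word = 0xae16 → little-endian bytes:
  [0]=0x16  [1]=0xae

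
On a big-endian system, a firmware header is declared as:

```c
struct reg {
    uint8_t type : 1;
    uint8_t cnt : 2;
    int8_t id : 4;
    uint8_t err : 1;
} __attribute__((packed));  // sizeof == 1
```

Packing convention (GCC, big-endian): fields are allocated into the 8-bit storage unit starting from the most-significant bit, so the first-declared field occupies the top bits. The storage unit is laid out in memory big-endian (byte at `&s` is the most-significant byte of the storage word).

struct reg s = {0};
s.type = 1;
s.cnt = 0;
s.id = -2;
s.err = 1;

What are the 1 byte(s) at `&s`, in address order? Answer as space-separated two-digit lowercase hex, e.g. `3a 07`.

type (1b) val=1 bits=0x1 at bit 7: 0x80
cnt (2b) val=0 bits=0x0 at bit 5: 0x80
id (4b) val=-2 bits=0xe at bit 1: 0x9c
err (1b) val=1 bits=0x1 at bit 0: 0x9d
word = 0x9d → big-endian bytes:
  [0]=0x9d

9d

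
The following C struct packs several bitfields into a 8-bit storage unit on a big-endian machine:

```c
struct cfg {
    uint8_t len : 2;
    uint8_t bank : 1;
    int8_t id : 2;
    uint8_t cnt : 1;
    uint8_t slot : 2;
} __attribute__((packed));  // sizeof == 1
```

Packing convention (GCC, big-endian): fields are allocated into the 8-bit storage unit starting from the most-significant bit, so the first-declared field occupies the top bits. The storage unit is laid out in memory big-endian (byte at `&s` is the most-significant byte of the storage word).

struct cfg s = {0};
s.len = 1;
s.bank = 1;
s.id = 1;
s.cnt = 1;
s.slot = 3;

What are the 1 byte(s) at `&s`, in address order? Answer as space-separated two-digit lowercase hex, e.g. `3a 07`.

6f

len (2b) val=1 bits=0x1 at bit 6: 0x40
bank (1b) val=1 bits=0x1 at bit 5: 0x60
id (2b) val=1 bits=0x1 at bit 3: 0x68
cnt (1b) val=1 bits=0x1 at bit 2: 0x6c
slot (2b) val=3 bits=0x3 at bit 0: 0x6f
word = 0x6f → big-endian bytes:
  [0]=0x6f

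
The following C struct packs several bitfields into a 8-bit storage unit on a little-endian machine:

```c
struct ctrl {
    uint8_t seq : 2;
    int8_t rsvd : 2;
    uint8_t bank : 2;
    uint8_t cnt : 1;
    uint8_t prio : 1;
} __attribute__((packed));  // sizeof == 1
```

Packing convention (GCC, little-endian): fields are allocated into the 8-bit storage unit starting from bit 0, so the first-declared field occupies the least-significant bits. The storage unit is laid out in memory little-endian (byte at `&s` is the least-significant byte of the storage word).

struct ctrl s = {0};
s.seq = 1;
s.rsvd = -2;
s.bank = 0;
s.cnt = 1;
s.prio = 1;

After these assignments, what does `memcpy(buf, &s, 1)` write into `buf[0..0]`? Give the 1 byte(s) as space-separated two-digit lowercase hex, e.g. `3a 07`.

c9

seq (2b) val=1 bits=0x1 at bit 0: 0x01
rsvd (2b) val=-2 bits=0x2 at bit 2: 0x09
bank (2b) val=0 bits=0x0 at bit 4: 0x09
cnt (1b) val=1 bits=0x1 at bit 6: 0x49
prio (1b) val=1 bits=0x1 at bit 7: 0xc9
word = 0xc9 → little-endian bytes:
  [0]=0xc9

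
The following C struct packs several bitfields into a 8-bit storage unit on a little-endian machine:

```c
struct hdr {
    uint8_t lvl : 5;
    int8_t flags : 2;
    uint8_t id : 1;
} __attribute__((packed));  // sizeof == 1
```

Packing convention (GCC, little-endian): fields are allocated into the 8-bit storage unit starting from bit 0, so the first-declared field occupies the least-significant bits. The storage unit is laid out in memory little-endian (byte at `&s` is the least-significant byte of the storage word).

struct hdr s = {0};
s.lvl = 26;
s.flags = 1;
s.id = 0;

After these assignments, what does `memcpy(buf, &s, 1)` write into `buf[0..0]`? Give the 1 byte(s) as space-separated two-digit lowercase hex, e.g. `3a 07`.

lvl (5b) val=26 bits=0x1a at bit 0: 0x1a
flags (2b) val=1 bits=0x1 at bit 5: 0x3a
id (1b) val=0 bits=0x0 at bit 7: 0x3a
word = 0x3a → little-endian bytes:
  [0]=0x3a

3a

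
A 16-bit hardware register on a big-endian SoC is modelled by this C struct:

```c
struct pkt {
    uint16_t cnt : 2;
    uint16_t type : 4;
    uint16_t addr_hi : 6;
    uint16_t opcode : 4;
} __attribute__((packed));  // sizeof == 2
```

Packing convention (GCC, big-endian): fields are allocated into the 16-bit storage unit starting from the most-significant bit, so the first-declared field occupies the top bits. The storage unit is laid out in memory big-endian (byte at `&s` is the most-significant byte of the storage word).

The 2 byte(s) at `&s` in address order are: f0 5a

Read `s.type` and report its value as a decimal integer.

12

[0]=0xf0 [1]=0x5a (big-endian) → word 0xf05a
cnt [14+:2] = (word>>14) & 0x3 = 3
type [10+:4] = (word>>10) & 0xf = 12  ←
addr_hi [4+:6] = (word>>4) & 0x3f = 5
opcode [0+:4] = (word>>0) & 0xf = 10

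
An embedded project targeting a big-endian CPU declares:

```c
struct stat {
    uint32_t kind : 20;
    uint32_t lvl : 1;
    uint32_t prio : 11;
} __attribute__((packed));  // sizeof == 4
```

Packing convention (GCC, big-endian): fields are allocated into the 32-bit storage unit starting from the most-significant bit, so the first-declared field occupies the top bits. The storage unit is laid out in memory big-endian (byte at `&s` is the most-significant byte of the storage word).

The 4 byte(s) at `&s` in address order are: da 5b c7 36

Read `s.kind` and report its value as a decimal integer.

[0]=0xda [1]=0x5b [2]=0xc7 [3]=0x36 (big-endian) → word 0xda5bc736
kind [12+:20] = (word>>12) & 0xfffff = 894396  ←
lvl [11+:1] = (word>>11) & 0x1 = 0
prio [0+:11] = (word>>0) & 0x7ff = 1846

894396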